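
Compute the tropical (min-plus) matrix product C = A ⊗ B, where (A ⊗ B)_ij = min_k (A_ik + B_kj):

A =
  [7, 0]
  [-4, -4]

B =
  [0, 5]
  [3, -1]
A ⊗ B =
  [3, -1]
  [-4, -5]

Apply the min-plus product entry-by-entry:
  C[0][0] = min over k of (A[0][0] + B[0][0] = 7 + 0 = 7, A[0][1] + B[1][0] = 0 + 3 = 3) = 3 (attained at k = 1)
  C[0][1] = min over k of (A[0][0] + B[0][1] = 7 + 5 = 12, A[0][1] + B[1][1] = 0 + -1 = -1) = -1 (attained at k = 1)
  C[1][0] = min over k of (A[1][0] + B[0][0] = -4 + 0 = -4, A[1][1] + B[1][0] = -4 + 3 = -1) = -4 (attained at k = 0)
  C[1][1] = min over k of (A[1][0] + B[0][1] = -4 + 5 = 1, A[1][1] + B[1][1] = -4 + -1 = -5) = -5 (attained at k = 1)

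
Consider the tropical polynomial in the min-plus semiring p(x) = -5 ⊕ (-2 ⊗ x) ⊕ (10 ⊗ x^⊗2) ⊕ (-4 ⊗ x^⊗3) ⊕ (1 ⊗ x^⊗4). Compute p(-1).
p(-1) = -7

A tropical monomial a ⊗ x^⊗i evaluates to a + i · x. Evaluating each term at x = -1:
  Term 0 contributes -5 + 0 · -1 = -5
  Term 1 contributes -2 + 1 · -1 = -3
  Term 2 contributes 10 + 2 · -1 = 8
  Term 3 contributes -4 + 3 · -1 = -7
  Term 4 contributes 1 + 4 · -1 = -3
p(-1) = ⊕ of these = min[-5, -3, 8, -7, -3] = -7.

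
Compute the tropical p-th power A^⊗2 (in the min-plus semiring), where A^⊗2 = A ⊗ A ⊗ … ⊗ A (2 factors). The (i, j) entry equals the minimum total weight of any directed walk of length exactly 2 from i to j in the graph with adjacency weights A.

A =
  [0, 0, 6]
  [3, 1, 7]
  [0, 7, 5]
A^⊗2 =
  [0, 0, 6]
  [3, 2, 8]
  [0, 0, 6]

Each entry (A^⊗2)_ij equals the minimum over all length-2 walks i = v_0 → v_1 → … → v_2 = j of Σ_t A[v_t][v_{t+1}]. For example, for (i, j) = (0, 2) we minimise over 3 possible intermediate vertex sequences; the minimum is 6, attained along the walk 0 → 0 → 2.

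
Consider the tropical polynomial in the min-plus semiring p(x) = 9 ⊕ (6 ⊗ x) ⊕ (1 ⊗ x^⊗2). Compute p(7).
p(7) = 9

A tropical monomial a ⊗ x^⊗i evaluates to a + i · x. Evaluating each term at x = 7:
  Term 0 contributes 9 + 0 · 7 = 9
  Term 1 contributes 6 + 1 · 7 = 13
  Term 2 contributes 1 + 2 · 7 = 15
p(7) = ⊕ of these = min[9, 13, 15] = 9.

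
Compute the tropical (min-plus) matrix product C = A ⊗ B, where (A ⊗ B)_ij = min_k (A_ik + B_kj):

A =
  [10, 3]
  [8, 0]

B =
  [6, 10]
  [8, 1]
A ⊗ B =
  [11, 4]
  [8, 1]

Apply the min-plus product entry-by-entry:
  C[0][0] = min over k of (A[0][0] + B[0][0] = 10 + 6 = 16, A[0][1] + B[1][0] = 3 + 8 = 11) = 11 (attained at k = 1)
  C[0][1] = min over k of (A[0][0] + B[0][1] = 10 + 10 = 20, A[0][1] + B[1][1] = 3 + 1 = 4) = 4 (attained at k = 1)
  C[1][0] = min over k of (A[1][0] + B[0][0] = 8 + 6 = 14, A[1][1] + B[1][0] = 0 + 8 = 8) = 8 (attained at k = 1)
  C[1][1] = min over k of (A[1][0] + B[0][1] = 8 + 10 = 18, A[1][1] + B[1][1] = 0 + 1 = 1) = 1 (attained at k = 1)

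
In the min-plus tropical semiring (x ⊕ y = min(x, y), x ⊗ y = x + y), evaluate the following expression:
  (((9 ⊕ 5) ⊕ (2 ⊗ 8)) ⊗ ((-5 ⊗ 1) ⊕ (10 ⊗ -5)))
(((9 ⊕ 5) ⊕ (2 ⊗ 8)) ⊗ ((-5 ⊗ 1) ⊕ (10 ⊗ -5))) = 1

Expand innermost to outermost. Recall ⊕ takes the minimum of its arguments and ⊗ takes their sum. Working out the expression (((9 ⊕ 5) ⊕ (2 ⊗ 8)) ⊗ ((-5 ⊗ 1) ⊕ (10 ⊗ -5))) gives 1.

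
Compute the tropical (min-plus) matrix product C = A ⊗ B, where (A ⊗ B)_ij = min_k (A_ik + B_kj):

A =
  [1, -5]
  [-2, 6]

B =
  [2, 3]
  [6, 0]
A ⊗ B =
  [1, -5]
  [0, 1]

Apply the min-plus product entry-by-entry:
  C[0][0] = min over k of (A[0][0] + B[0][0] = 1 + 2 = 3, A[0][1] + B[1][0] = -5 + 6 = 1) = 1 (attained at k = 1)
  C[0][1] = min over k of (A[0][0] + B[0][1] = 1 + 3 = 4, A[0][1] + B[1][1] = -5 + 0 = -5) = -5 (attained at k = 1)
  C[1][0] = min over k of (A[1][0] + B[0][0] = -2 + 2 = 0, A[1][1] + B[1][0] = 6 + 6 = 12) = 0 (attained at k = 0)
  C[1][1] = min over k of (A[1][0] + B[0][1] = -2 + 3 = 1, A[1][1] + B[1][1] = 6 + 0 = 6) = 1 (attained at k = 0)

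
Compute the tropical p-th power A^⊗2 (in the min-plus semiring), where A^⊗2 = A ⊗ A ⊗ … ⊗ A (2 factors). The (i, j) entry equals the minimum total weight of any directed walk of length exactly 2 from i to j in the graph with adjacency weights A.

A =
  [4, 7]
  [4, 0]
A^⊗2 =
  [8, 7]
  [4, 0]

Each entry (A^⊗2)_ij equals the minimum over all length-2 walks i = v_0 → v_1 → … → v_2 = j of Σ_t A[v_t][v_{t+1}]. For example, for (i, j) = (0, 1) we minimise over 2 possible intermediate vertex sequences; the minimum is 7, attained along the walk 0 → 1 → 1.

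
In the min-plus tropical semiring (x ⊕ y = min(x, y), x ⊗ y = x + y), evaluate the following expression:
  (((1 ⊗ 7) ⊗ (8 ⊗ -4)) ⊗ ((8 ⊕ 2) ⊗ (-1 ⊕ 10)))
(((1 ⊗ 7) ⊗ (8 ⊗ -4)) ⊗ ((8 ⊕ 2) ⊗ (-1 ⊕ 10))) = 13

Expand innermost to outermost. Recall ⊕ takes the minimum of its arguments and ⊗ takes their sum. Working out the expression (((1 ⊗ 7) ⊗ (8 ⊗ -4)) ⊗ ((8 ⊕ 2) ⊗ (-1 ⊕ 10))) gives 13.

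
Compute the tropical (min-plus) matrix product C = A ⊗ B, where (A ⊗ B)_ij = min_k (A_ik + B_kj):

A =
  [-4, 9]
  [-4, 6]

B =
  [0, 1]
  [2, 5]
A ⊗ B =
  [-4, -3]
  [-4, -3]

Apply the min-plus product entry-by-entry:
  C[0][0] = min over k of (A[0][0] + B[0][0] = -4 + 0 = -4, A[0][1] + B[1][0] = 9 + 2 = 11) = -4 (attained at k = 0)
  C[0][1] = min over k of (A[0][0] + B[0][1] = -4 + 1 = -3, A[0][1] + B[1][1] = 9 + 5 = 14) = -3 (attained at k = 0)
  C[1][0] = min over k of (A[1][0] + B[0][0] = -4 + 0 = -4, A[1][1] + B[1][0] = 6 + 2 = 8) = -4 (attained at k = 0)
  C[1][1] = min over k of (A[1][0] + B[0][1] = -4 + 1 = -3, A[1][1] + B[1][1] = 6 + 5 = 11) = -3 (attained at k = 0)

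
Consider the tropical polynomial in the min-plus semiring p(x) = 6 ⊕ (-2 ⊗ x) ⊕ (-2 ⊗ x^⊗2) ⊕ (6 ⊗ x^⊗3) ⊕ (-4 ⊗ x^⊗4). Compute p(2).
p(2) = 0

A tropical monomial a ⊗ x^⊗i evaluates to a + i · x. Evaluating each term at x = 2:
  Term 0 contributes 6 + 0 · 2 = 6
  Term 1 contributes -2 + 1 · 2 = 0
  Term 2 contributes -2 + 2 · 2 = 2
  Term 3 contributes 6 + 3 · 2 = 12
  Term 4 contributes -4 + 4 · 2 = 4
p(2) = ⊕ of these = min[6, 0, 2, 12, 4] = 0.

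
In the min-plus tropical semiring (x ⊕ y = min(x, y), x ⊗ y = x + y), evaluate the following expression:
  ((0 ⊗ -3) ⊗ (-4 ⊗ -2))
((0 ⊗ -3) ⊗ (-4 ⊗ -2)) = -9

Expand innermost to outermost. Recall ⊕ takes the minimum of its arguments and ⊗ takes their sum. Working out the expression ((0 ⊗ -3) ⊗ (-4 ⊗ -2)) gives -9.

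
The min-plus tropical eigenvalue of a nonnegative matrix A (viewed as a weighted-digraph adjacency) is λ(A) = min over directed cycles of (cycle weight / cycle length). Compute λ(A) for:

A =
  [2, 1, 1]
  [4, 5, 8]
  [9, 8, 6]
λ(A) = 2

Enumerate directed cycles and compute their means (weight / length). Sample:
  cycle 0 → 0: weight = 2, length = 1, mean = 2/1 ≈ 2.000
  cycle 1 → 1: weight = 5, length = 1, mean = 5/1 ≈ 5.000
  cycle 2 → 2: weight = 6, length = 1, mean = 6/1 ≈ 6.000
  cycle 0 → 1 → 0: weight = 5, length = 2, mean = 5/2 ≈ 2.500
  cycle 0 → 2 → 0: weight = 10, length = 2, mean = 10/2 ≈ 5.000
  cycle 1 → 0 → 1: weight = 5, length = 2, mean = 5/2 ≈ 2.500
Minimum mean = 2.000, attained e.g. along the cycle 0 → 0 with weight 2 and length 1. So λ(A) = 2/1 = 2.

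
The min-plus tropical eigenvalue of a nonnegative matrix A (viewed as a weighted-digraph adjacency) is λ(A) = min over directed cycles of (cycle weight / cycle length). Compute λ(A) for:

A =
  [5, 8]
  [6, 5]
λ(A) = 5

Enumerate directed cycles and compute their means (weight / length). Sample:
  cycle 0 → 0: weight = 5, length = 1, mean = 5/1 ≈ 5.000
  cycle 1 → 1: weight = 5, length = 1, mean = 5/1 ≈ 5.000
  cycle 0 → 1 → 0: weight = 14, length = 2, mean = 14/2 ≈ 7.000
  cycle 1 → 0 → 1: weight = 14, length = 2, mean = 14/2 ≈ 7.000
Minimum mean = 5.000, attained e.g. along the cycle 0 → 0 with weight 5 and length 1. So λ(A) = 5/1 = 5.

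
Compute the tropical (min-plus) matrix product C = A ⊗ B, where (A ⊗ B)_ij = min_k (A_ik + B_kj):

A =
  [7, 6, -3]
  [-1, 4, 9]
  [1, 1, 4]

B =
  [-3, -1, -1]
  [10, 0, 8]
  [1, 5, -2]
A ⊗ B =
  [-2, 2, -5]
  [-4, -2, -2]
  [-2, 0, 0]

Apply the min-plus product entry-by-entry:
  C[0][0] = min over k of (A[0][0] + B[0][0] = 7 + -3 = 4, A[0][1] + B[1][0] = 6 + 10 = 16, A[0][2] + B[2][0] = -3 + 1 = -2) = -2 (attained at k = 2)
  C[0][1] = min over k of (A[0][0] + B[0][1] = 7 + -1 = 6, A[0][1] + B[1][1] = 6 + 0 = 6, A[0][2] + B[2][1] = -3 + 5 = 2) = 2 (attained at k = 2)
  C[0][2] = min over k of (A[0][0] + B[0][2] = 7 + -1 = 6, A[0][1] + B[1][2] = 6 + 8 = 14, A[0][2] + B[2][2] = -3 + -2 = -5) = -5 (attained at k = 2)
  C[1][0] = min over k of (A[1][0] + B[0][0] = -1 + -3 = -4, A[1][1] + B[1][0] = 4 + 10 = 14, A[1][2] + B[2][0] = 9 + 1 = 10) = -4 (attained at k = 0)
  C[1][1] = min over k of (A[1][0] + B[0][1] = -1 + -1 = -2, A[1][1] + B[1][1] = 4 + 0 = 4, A[1][2] + B[2][1] = 9 + 5 = 14) = -2 (attained at k = 0)
  C[1][2] = min over k of (A[1][0] + B[0][2] = -1 + -1 = -2, A[1][1] + B[1][2] = 4 + 8 = 12, A[1][2] + B[2][2] = 9 + -2 = 7) = -2 (attained at k = 0)
  C[2][0] = min over k of (A[2][0] + B[0][0] = 1 + -3 = -2, A[2][1] + B[1][0] = 1 + 10 = 11, A[2][2] + B[2][0] = 4 + 1 = 5) = -2 (attained at k = 0)
  C[2][1] = min over k of (A[2][0] + B[0][1] = 1 + -1 = 0, A[2][1] + B[1][1] = 1 + 0 = 1, A[2][2] + B[2][1] = 4 + 5 = 9) = 0 (attained at k = 0)
  C[2][2] = min over k of (A[2][0] + B[0][2] = 1 + -1 = 0, A[2][1] + B[1][2] = 1 + 8 = 9, A[2][2] + B[2][2] = 4 + -2 = 2) = 0 (attained at k = 0)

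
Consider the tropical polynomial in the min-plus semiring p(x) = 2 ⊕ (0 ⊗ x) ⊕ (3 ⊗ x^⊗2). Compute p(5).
p(5) = 2

A tropical monomial a ⊗ x^⊗i evaluates to a + i · x. Evaluating each term at x = 5:
  Term 0 contributes 2 + 0 · 5 = 2
  Term 1 contributes 0 + 1 · 5 = 5
  Term 2 contributes 3 + 2 · 5 = 13
p(5) = ⊕ of these = min[2, 5, 13] = 2.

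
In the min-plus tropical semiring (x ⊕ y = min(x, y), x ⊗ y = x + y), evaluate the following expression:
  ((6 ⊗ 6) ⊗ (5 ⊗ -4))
((6 ⊗ 6) ⊗ (5 ⊗ -4)) = 13

Expand innermost to outermost. Recall ⊕ takes the minimum of its arguments and ⊗ takes their sum. Working out the expression ((6 ⊗ 6) ⊗ (5 ⊗ -4)) gives 13.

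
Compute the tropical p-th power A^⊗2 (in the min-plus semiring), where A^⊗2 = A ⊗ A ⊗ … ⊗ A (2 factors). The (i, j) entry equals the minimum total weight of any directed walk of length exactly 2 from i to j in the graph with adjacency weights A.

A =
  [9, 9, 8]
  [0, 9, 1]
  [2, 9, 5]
A^⊗2 =
  [9, 17, 10]
  [3, 9, 6]
  [7, 11, 10]

Each entry (A^⊗2)_ij equals the minimum over all length-2 walks i = v_0 → v_1 → … → v_2 = j of Σ_t A[v_t][v_{t+1}]. For example, for (i, j) = (0, 2) we minimise over 3 possible intermediate vertex sequences; the minimum is 10, attained along the walk 0 → 1 → 2.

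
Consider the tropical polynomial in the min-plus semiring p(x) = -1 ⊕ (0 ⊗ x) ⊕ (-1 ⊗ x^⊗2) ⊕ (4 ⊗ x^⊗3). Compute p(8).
p(8) = -1

A tropical monomial a ⊗ x^⊗i evaluates to a + i · x. Evaluating each term at x = 8:
  Term 0 contributes -1 + 0 · 8 = -1
  Term 1 contributes 0 + 1 · 8 = 8
  Term 2 contributes -1 + 2 · 8 = 15
  Term 3 contributes 4 + 3 · 8 = 28
p(8) = ⊕ of these = min[-1, 8, 15, 28] = -1.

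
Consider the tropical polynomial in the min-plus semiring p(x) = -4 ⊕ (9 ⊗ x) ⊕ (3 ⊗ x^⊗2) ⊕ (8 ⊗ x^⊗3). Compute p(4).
p(4) = -4

A tropical monomial a ⊗ x^⊗i evaluates to a + i · x. Evaluating each term at x = 4:
  Term 0 contributes -4 + 0 · 4 = -4
  Term 1 contributes 9 + 1 · 4 = 13
  Term 2 contributes 3 + 2 · 4 = 11
  Term 3 contributes 8 + 3 · 4 = 20
p(4) = ⊕ of these = min[-4, 13, 11, 20] = -4.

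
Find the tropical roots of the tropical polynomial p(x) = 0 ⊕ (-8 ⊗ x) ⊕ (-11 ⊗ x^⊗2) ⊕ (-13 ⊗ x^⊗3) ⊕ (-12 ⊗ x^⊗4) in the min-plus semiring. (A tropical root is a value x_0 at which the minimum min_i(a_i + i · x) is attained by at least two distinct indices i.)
Roots: {-1, 2, 3, 8}

Each tropical root is a break point of the lower envelope of the lines y = a_i + i · x (there are 5 lines, with slopes 0, 1, ..., 4). Only the lines that attain the minimum somewhere contribute to roots; other lines are dominated. Here the surviving (envelope) indices are i = 4, i = 3, i = 2, i = 1, i = 0.
Intersections between consecutive envelope lines give the roots: for adjacent envelope indices i < j the intersection is x = (a_i − a_j) / (j − i). Reading off the sorted break points: {-1, 2, 3, 8}.
Verification: at each break x_0, at least two indices attain the minimum of min_i(a_i + i · x_0).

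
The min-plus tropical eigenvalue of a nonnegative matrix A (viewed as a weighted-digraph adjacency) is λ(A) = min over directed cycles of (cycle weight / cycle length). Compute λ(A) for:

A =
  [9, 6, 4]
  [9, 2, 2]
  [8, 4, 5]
λ(A) = 2

Enumerate directed cycles and compute their means (weight / length). Sample:
  cycle 0 → 0: weight = 9, length = 1, mean = 9/1 ≈ 9.000
  cycle 1 → 1: weight = 2, length = 1, mean = 2/1 ≈ 2.000
  cycle 2 → 2: weight = 5, length = 1, mean = 5/1 ≈ 5.000
  cycle 0 → 1 → 0: weight = 15, length = 2, mean = 15/2 ≈ 7.500
  cycle 0 → 2 → 0: weight = 12, length = 2, mean = 12/2 ≈ 6.000
  cycle 1 → 0 → 1: weight = 15, length = 2, mean = 15/2 ≈ 7.500
Minimum mean = 2.000, attained e.g. along the cycle 1 → 1 with weight 2 and length 1. So λ(A) = 2/1 = 2.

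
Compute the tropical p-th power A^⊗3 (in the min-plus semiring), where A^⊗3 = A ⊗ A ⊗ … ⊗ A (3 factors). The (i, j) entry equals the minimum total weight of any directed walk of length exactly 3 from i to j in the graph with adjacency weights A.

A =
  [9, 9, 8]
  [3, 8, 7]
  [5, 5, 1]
A^⊗3 =
  [14, 14, 10]
  [13, 13, 9]
  [7, 7, 3]

Each entry (A^⊗3)_ij equals the minimum over all length-3 walks i = v_0 → v_1 → … → v_3 = j of Σ_t A[v_t][v_{t+1}]. For example, for (i, j) = (0, 2) we minimise over 9 possible intermediate vertex sequences; the minimum is 10, attained along the walk 0 → 2 → 2 → 2.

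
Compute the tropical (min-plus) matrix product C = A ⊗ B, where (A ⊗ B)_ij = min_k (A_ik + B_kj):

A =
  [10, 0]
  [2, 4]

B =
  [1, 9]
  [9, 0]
A ⊗ B =
  [9, 0]
  [3, 4]

Apply the min-plus product entry-by-entry:
  C[0][0] = min over k of (A[0][0] + B[0][0] = 10 + 1 = 11, A[0][1] + B[1][0] = 0 + 9 = 9) = 9 (attained at k = 1)
  C[0][1] = min over k of (A[0][0] + B[0][1] = 10 + 9 = 19, A[0][1] + B[1][1] = 0 + 0 = 0) = 0 (attained at k = 1)
  C[1][0] = min over k of (A[1][0] + B[0][0] = 2 + 1 = 3, A[1][1] + B[1][0] = 4 + 9 = 13) = 3 (attained at k = 0)
  C[1][1] = min over k of (A[1][0] + B[0][1] = 2 + 9 = 11, A[1][1] + B[1][1] = 4 + 0 = 4) = 4 (attained at k = 1)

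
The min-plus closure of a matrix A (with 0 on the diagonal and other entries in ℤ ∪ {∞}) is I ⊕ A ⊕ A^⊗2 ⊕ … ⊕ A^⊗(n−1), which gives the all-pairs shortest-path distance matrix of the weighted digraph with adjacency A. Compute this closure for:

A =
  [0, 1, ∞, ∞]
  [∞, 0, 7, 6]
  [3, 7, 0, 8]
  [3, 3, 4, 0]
Closure =
  [0, 1, 8, 7]
  [9, 0, 7, 6]
  [3, 4, 0, 8]
  [3, 3, 4, 0]

This is the Floyd-Warshall all-pairs shortest-path computation. For each intermediate vertex k = 0, 1, …, 3, update dist[i][j] ← min(dist[i][j], dist[i][k] + dist[k][j]). The final matrix gives, for each (i, j), the minimum total weight of any directed path from i to j (possibly empty when i = j).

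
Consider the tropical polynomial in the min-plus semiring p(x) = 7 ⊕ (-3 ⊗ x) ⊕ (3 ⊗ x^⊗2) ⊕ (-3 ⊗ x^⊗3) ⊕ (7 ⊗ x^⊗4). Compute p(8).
p(8) = 5

A tropical monomial a ⊗ x^⊗i evaluates to a + i · x. Evaluating each term at x = 8:
  Term 0 contributes 7 + 0 · 8 = 7
  Term 1 contributes -3 + 1 · 8 = 5
  Term 2 contributes 3 + 2 · 8 = 19
  Term 3 contributes -3 + 3 · 8 = 21
  Term 4 contributes 7 + 4 · 8 = 39
p(8) = ⊕ of these = min[7, 5, 19, 21, 39] = 5.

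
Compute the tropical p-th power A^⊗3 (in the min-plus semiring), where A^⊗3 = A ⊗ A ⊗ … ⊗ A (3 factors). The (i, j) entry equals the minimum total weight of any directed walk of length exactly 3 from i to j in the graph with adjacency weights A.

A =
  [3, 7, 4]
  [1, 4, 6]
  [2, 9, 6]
A^⊗3 =
  [9, 13, 10]
  [7, 11, 8]
  [8, 12, 9]

Each entry (A^⊗3)_ij equals the minimum over all length-3 walks i = v_0 → v_1 → … → v_3 = j of Σ_t A[v_t][v_{t+1}]. For example, for (i, j) = (0, 2) we minimise over 9 possible intermediate vertex sequences; the minimum is 10, attained along the walk 0 → 0 → 0 → 2.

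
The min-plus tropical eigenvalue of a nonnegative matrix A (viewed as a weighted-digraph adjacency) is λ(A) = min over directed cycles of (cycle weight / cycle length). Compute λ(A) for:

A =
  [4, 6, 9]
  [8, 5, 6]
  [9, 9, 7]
λ(A) = 4

Enumerate directed cycles and compute their means (weight / length). Sample:
  cycle 0 → 0: weight = 4, length = 1, mean = 4/1 ≈ 4.000
  cycle 1 → 1: weight = 5, length = 1, mean = 5/1 ≈ 5.000
  cycle 2 → 2: weight = 7, length = 1, mean = 7/1 ≈ 7.000
  cycle 0 → 1 → 0: weight = 14, length = 2, mean = 14/2 ≈ 7.000
  cycle 0 → 2 → 0: weight = 18, length = 2, mean = 18/2 ≈ 9.000
  cycle 1 → 0 → 1: weight = 14, length = 2, mean = 14/2 ≈ 7.000
Minimum mean = 4.000, attained e.g. along the cycle 0 → 0 with weight 4 and length 1. So λ(A) = 4/1 = 4.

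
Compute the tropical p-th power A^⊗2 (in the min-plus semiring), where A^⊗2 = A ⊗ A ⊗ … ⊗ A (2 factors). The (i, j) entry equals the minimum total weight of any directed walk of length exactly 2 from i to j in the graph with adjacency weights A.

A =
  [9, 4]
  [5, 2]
A^⊗2 =
  [9, 6]
  [7, 4]

Each entry (A^⊗2)_ij equals the minimum over all length-2 walks i = v_0 → v_1 → … → v_2 = j of Σ_t A[v_t][v_{t+1}]. For example, for (i, j) = (0, 1) we minimise over 2 possible intermediate vertex sequences; the minimum is 6, attained along the walk 0 → 1 → 1.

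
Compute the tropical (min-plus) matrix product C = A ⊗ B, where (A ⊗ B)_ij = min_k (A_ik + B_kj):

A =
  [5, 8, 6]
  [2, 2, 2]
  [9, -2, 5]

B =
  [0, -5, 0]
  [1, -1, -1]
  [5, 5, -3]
A ⊗ B =
  [5, 0, 3]
  [2, -3, -1]
  [-1, -3, -3]

Apply the min-plus product entry-by-entry:
  C[0][0] = min over k of (A[0][0] + B[0][0] = 5 + 0 = 5, A[0][1] + B[1][0] = 8 + 1 = 9, A[0][2] + B[2][0] = 6 + 5 = 11) = 5 (attained at k = 0)
  C[0][1] = min over k of (A[0][0] + B[0][1] = 5 + -5 = 0, A[0][1] + B[1][1] = 8 + -1 = 7, A[0][2] + B[2][1] = 6 + 5 = 11) = 0 (attained at k = 0)
  C[0][2] = min over k of (A[0][0] + B[0][2] = 5 + 0 = 5, A[0][1] + B[1][2] = 8 + -1 = 7, A[0][2] + B[2][2] = 6 + -3 = 3) = 3 (attained at k = 2)
  C[1][0] = min over k of (A[1][0] + B[0][0] = 2 + 0 = 2, A[1][1] + B[1][0] = 2 + 1 = 3, A[1][2] + B[2][0] = 2 + 5 = 7) = 2 (attained at k = 0)
  C[1][1] = min over k of (A[1][0] + B[0][1] = 2 + -5 = -3, A[1][1] + B[1][1] = 2 + -1 = 1, A[1][2] + B[2][1] = 2 + 5 = 7) = -3 (attained at k = 0)
  C[1][2] = min over k of (A[1][0] + B[0][2] = 2 + 0 = 2, A[1][1] + B[1][2] = 2 + -1 = 1, A[1][2] + B[2][2] = 2 + -3 = -1) = -1 (attained at k = 2)
  C[2][0] = min over k of (A[2][0] + B[0][0] = 9 + 0 = 9, A[2][1] + B[1][0] = -2 + 1 = -1, A[2][2] + B[2][0] = 5 + 5 = 10) = -1 (attained at k = 1)
  C[2][1] = min over k of (A[2][0] + B[0][1] = 9 + -5 = 4, A[2][1] + B[1][1] = -2 + -1 = -3, A[2][2] + B[2][1] = 5 + 5 = 10) = -3 (attained at k = 1)
  C[2][2] = min over k of (A[2][0] + B[0][2] = 9 + 0 = 9, A[2][1] + B[1][2] = -2 + -1 = -3, A[2][2] + B[2][2] = 5 + -3 = 2) = -3 (attained at k = 1)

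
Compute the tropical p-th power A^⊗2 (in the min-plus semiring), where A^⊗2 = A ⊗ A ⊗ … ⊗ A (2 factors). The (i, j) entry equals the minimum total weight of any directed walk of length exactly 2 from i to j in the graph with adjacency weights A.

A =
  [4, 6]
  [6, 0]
A^⊗2 =
  [8, 6]
  [6, 0]

Each entry (A^⊗2)_ij equals the minimum over all length-2 walks i = v_0 → v_1 → … → v_2 = j of Σ_t A[v_t][v_{t+1}]. For example, for (i, j) = (0, 1) we minimise over 2 possible intermediate vertex sequences; the minimum is 6, attained along the walk 0 → 1 → 1.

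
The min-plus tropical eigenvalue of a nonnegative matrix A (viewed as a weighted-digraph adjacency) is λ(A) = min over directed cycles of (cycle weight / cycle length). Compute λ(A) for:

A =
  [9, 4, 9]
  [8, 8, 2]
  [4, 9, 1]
λ(A) = 1

Enumerate directed cycles and compute their means (weight / length). Sample:
  cycle 0 → 0: weight = 9, length = 1, mean = 9/1 ≈ 9.000
  cycle 1 → 1: weight = 8, length = 1, mean = 8/1 ≈ 8.000
  cycle 2 → 2: weight = 1, length = 1, mean = 1/1 ≈ 1.000
  cycle 0 → 1 → 0: weight = 12, length = 2, mean = 12/2 ≈ 6.000
  cycle 0 → 2 → 0: weight = 13, length = 2, mean = 13/2 ≈ 6.500
  cycle 1 → 0 → 1: weight = 12, length = 2, mean = 12/2 ≈ 6.000
Minimum mean = 1.000, attained e.g. along the cycle 2 → 2 with weight 1 and length 1. So λ(A) = 1/1 = 1.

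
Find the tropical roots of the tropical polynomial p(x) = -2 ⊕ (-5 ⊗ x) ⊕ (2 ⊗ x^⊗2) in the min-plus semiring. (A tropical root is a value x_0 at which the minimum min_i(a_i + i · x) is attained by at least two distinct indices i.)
Roots: {-7, 3}

Each tropical root is a break point of the lower envelope of the lines y = a_i + i · x (there are 3 lines, with slopes 0, 1, ..., 2). Only the lines that attain the minimum somewhere contribute to roots; other lines are dominated. Here the surviving (envelope) indices are i = 2, i = 1, i = 0.
Intersections between consecutive envelope lines give the roots: for adjacent envelope indices i < j the intersection is x = (a_i − a_j) / (j − i). Reading off the sorted break points: {-7, 3}.
Verification: at each break x_0, at least two indices attain the minimum of min_i(a_i + i · x_0).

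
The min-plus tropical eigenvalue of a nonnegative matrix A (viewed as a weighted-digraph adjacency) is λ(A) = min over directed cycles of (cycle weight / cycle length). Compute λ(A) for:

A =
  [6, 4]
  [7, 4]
λ(A) = 4

Enumerate directed cycles and compute their means (weight / length). Sample:
  cycle 0 → 0: weight = 6, length = 1, mean = 6/1 ≈ 6.000
  cycle 1 → 1: weight = 4, length = 1, mean = 4/1 ≈ 4.000
  cycle 0 → 1 → 0: weight = 11, length = 2, mean = 11/2 ≈ 5.500
  cycle 1 → 0 → 1: weight = 11, length = 2, mean = 11/2 ≈ 5.500
Minimum mean = 4.000, attained e.g. along the cycle 1 → 1 with weight 4 and length 1. So λ(A) = 4/1 = 4.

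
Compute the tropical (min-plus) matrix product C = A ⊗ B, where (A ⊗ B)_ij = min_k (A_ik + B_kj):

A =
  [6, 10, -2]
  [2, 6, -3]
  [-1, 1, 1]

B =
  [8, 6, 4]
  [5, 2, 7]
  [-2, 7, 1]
A ⊗ B =
  [-4, 5, -1]
  [-5, 4, -2]
  [-1, 3, 2]

Apply the min-plus product entry-by-entry:
  C[0][0] = min over k of (A[0][0] + B[0][0] = 6 + 8 = 14, A[0][1] + B[1][0] = 10 + 5 = 15, A[0][2] + B[2][0] = -2 + -2 = -4) = -4 (attained at k = 2)
  C[0][1] = min over k of (A[0][0] + B[0][1] = 6 + 6 = 12, A[0][1] + B[1][1] = 10 + 2 = 12, A[0][2] + B[2][1] = -2 + 7 = 5) = 5 (attained at k = 2)
  C[0][2] = min over k of (A[0][0] + B[0][2] = 6 + 4 = 10, A[0][1] + B[1][2] = 10 + 7 = 17, A[0][2] + B[2][2] = -2 + 1 = -1) = -1 (attained at k = 2)
  C[1][0] = min over k of (A[1][0] + B[0][0] = 2 + 8 = 10, A[1][1] + B[1][0] = 6 + 5 = 11, A[1][2] + B[2][0] = -3 + -2 = -5) = -5 (attained at k = 2)
  C[1][1] = min over k of (A[1][0] + B[0][1] = 2 + 6 = 8, A[1][1] + B[1][1] = 6 + 2 = 8, A[1][2] + B[2][1] = -3 + 7 = 4) = 4 (attained at k = 2)
  C[1][2] = min over k of (A[1][0] + B[0][2] = 2 + 4 = 6, A[1][1] + B[1][2] = 6 + 7 = 13, A[1][2] + B[2][2] = -3 + 1 = -2) = -2 (attained at k = 2)
  C[2][0] = min over k of (A[2][0] + B[0][0] = -1 + 8 = 7, A[2][1] + B[1][0] = 1 + 5 = 6, A[2][2] + B[2][0] = 1 + -2 = -1) = -1 (attained at k = 2)
  C[2][1] = min over k of (A[2][0] + B[0][1] = -1 + 6 = 5, A[2][1] + B[1][1] = 1 + 2 = 3, A[2][2] + B[2][1] = 1 + 7 = 8) = 3 (attained at k = 1)
  C[2][2] = min over k of (A[2][0] + B[0][2] = -1 + 4 = 3, A[2][1] + B[1][2] = 1 + 7 = 8, A[2][2] + B[2][2] = 1 + 1 = 2) = 2 (attained at k = 2)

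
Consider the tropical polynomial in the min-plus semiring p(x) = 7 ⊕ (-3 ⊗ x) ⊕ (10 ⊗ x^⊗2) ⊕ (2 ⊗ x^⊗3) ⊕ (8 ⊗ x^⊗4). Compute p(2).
p(2) = -1

A tropical monomial a ⊗ x^⊗i evaluates to a + i · x. Evaluating each term at x = 2:
  Term 0 contributes 7 + 0 · 2 = 7
  Term 1 contributes -3 + 1 · 2 = -1
  Term 2 contributes 10 + 2 · 2 = 14
  Term 3 contributes 2 + 3 · 2 = 8
  Term 4 contributes 8 + 4 · 2 = 16
p(2) = ⊕ of these = min[7, -1, 14, 8, 16] = -1.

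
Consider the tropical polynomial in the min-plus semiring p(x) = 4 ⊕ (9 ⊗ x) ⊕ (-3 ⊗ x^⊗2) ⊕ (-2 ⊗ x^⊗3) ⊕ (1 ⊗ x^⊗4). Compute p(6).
p(6) = 4

A tropical monomial a ⊗ x^⊗i evaluates to a + i · x. Evaluating each term at x = 6:
  Term 0 contributes 4 + 0 · 6 = 4
  Term 1 contributes 9 + 1 · 6 = 15
  Term 2 contributes -3 + 2 · 6 = 9
  Term 3 contributes -2 + 3 · 6 = 16
  Term 4 contributes 1 + 4 · 6 = 25
p(6) = ⊕ of these = min[4, 15, 9, 16, 25] = 4.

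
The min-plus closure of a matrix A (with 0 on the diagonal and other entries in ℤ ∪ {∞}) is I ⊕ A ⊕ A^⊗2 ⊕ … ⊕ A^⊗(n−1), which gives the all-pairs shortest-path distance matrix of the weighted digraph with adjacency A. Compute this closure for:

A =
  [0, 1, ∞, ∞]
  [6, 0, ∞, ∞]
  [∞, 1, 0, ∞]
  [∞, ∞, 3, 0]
Closure =
  [0, 1, ∞, ∞]
  [6, 0, ∞, ∞]
  [7, 1, 0, ∞]
  [10, 4, 3, 0]

This is the Floyd-Warshall all-pairs shortest-path computation. For each intermediate vertex k = 0, 1, …, 3, update dist[i][j] ← min(dist[i][j], dist[i][k] + dist[k][j]). The final matrix gives, for each (i, j), the minimum total weight of any directed path from i to j (possibly empty when i = j).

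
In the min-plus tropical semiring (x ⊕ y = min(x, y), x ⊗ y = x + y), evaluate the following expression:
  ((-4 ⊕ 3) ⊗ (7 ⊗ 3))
((-4 ⊕ 3) ⊗ (7 ⊗ 3)) = 6

Expand innermost to outermost. Recall ⊕ takes the minimum of its arguments and ⊗ takes their sum. Working out the expression ((-4 ⊕ 3) ⊗ (7 ⊗ 3)) gives 6.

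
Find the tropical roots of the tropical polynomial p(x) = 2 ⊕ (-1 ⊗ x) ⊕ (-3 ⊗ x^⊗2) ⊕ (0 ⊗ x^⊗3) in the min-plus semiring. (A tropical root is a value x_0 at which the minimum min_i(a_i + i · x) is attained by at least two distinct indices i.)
Roots: {-3, 2, 3}

Each tropical root is a break point of the lower envelope of the lines y = a_i + i · x (there are 4 lines, with slopes 0, 1, ..., 3). Only the lines that attain the minimum somewhere contribute to roots; other lines are dominated. Here the surviving (envelope) indices are i = 3, i = 2, i = 1, i = 0.
Intersections between consecutive envelope lines give the roots: for adjacent envelope indices i < j the intersection is x = (a_i − a_j) / (j − i). Reading off the sorted break points: {-3, 2, 3}.
Verification: at each break x_0, at least two indices attain the minimum of min_i(a_i + i · x_0).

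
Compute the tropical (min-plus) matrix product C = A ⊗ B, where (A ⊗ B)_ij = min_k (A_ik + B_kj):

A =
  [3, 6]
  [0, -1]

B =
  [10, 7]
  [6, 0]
A ⊗ B =
  [12, 6]
  [5, -1]

Apply the min-plus product entry-by-entry:
  C[0][0] = min over k of (A[0][0] + B[0][0] = 3 + 10 = 13, A[0][1] + B[1][0] = 6 + 6 = 12) = 12 (attained at k = 1)
  C[0][1] = min over k of (A[0][0] + B[0][1] = 3 + 7 = 10, A[0][1] + B[1][1] = 6 + 0 = 6) = 6 (attained at k = 1)
  C[1][0] = min over k of (A[1][0] + B[0][0] = 0 + 10 = 10, A[1][1] + B[1][0] = -1 + 6 = 5) = 5 (attained at k = 1)
  C[1][1] = min over k of (A[1][0] + B[0][1] = 0 + 7 = 7, A[1][1] + B[1][1] = -1 + 0 = -1) = -1 (attained at k = 1)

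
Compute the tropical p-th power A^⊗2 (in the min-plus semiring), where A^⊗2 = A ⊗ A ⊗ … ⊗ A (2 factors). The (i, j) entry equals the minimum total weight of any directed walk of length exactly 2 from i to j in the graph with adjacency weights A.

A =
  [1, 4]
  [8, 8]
A^⊗2 =
  [2, 5]
  [9, 12]

Each entry (A^⊗2)_ij equals the minimum over all length-2 walks i = v_0 → v_1 → … → v_2 = j of Σ_t A[v_t][v_{t+1}]. For example, for (i, j) = (0, 1) we minimise over 2 possible intermediate vertex sequences; the minimum is 5, attained along the walk 0 → 0 → 1.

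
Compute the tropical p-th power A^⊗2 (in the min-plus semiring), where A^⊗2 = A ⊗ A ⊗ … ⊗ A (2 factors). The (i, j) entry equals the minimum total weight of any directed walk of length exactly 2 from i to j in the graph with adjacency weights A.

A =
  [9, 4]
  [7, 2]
A^⊗2 =
  [11, 6]
  [9, 4]

Each entry (A^⊗2)_ij equals the minimum over all length-2 walks i = v_0 → v_1 → … → v_2 = j of Σ_t A[v_t][v_{t+1}]. For example, for (i, j) = (0, 1) we minimise over 2 possible intermediate vertex sequences; the minimum is 6, attained along the walk 0 → 1 → 1.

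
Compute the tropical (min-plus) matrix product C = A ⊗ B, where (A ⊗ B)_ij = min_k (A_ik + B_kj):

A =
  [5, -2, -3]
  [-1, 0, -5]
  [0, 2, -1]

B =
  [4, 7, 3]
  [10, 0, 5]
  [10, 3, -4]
A ⊗ B =
  [7, -2, -7]
  [3, -2, -9]
  [4, 2, -5]

Apply the min-plus product entry-by-entry:
  C[0][0] = min over k of (A[0][0] + B[0][0] = 5 + 4 = 9, A[0][1] + B[1][0] = -2 + 10 = 8, A[0][2] + B[2][0] = -3 + 10 = 7) = 7 (attained at k = 2)
  C[0][1] = min over k of (A[0][0] + B[0][1] = 5 + 7 = 12, A[0][1] + B[1][1] = -2 + 0 = -2, A[0][2] + B[2][1] = -3 + 3 = 0) = -2 (attained at k = 1)
  C[0][2] = min over k of (A[0][0] + B[0][2] = 5 + 3 = 8, A[0][1] + B[1][2] = -2 + 5 = 3, A[0][2] + B[2][2] = -3 + -4 = -7) = -7 (attained at k = 2)
  C[1][0] = min over k of (A[1][0] + B[0][0] = -1 + 4 = 3, A[1][1] + B[1][0] = 0 + 10 = 10, A[1][2] + B[2][0] = -5 + 10 = 5) = 3 (attained at k = 0)
  C[1][1] = min over k of (A[1][0] + B[0][1] = -1 + 7 = 6, A[1][1] + B[1][1] = 0 + 0 = 0, A[1][2] + B[2][1] = -5 + 3 = -2) = -2 (attained at k = 2)
  C[1][2] = min over k of (A[1][0] + B[0][2] = -1 + 3 = 2, A[1][1] + B[1][2] = 0 + 5 = 5, A[1][2] + B[2][2] = -5 + -4 = -9) = -9 (attained at k = 2)
  C[2][0] = min over k of (A[2][0] + B[0][0] = 0 + 4 = 4, A[2][1] + B[1][0] = 2 + 10 = 12, A[2][2] + B[2][0] = -1 + 10 = 9) = 4 (attained at k = 0)
  C[2][1] = min over k of (A[2][0] + B[0][1] = 0 + 7 = 7, A[2][1] + B[1][1] = 2 + 0 = 2, A[2][2] + B[2][1] = -1 + 3 = 2) = 2 (attained at k = 1)
  C[2][2] = min over k of (A[2][0] + B[0][2] = 0 + 3 = 3, A[2][1] + B[1][2] = 2 + 5 = 7, A[2][2] + B[2][2] = -1 + -4 = -5) = -5 (attained at k = 2)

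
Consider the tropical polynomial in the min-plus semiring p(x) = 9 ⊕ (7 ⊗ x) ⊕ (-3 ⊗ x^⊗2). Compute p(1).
p(1) = -1

A tropical monomial a ⊗ x^⊗i evaluates to a + i · x. Evaluating each term at x = 1:
  Term 0 contributes 9 + 0 · 1 = 9
  Term 1 contributes 7 + 1 · 1 = 8
  Term 2 contributes -3 + 2 · 1 = -1
p(1) = ⊕ of these = min[9, 8, -1] = -1.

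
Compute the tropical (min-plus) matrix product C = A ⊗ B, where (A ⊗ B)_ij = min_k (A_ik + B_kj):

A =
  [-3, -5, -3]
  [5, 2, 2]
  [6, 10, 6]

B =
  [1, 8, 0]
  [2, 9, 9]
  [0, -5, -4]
A ⊗ B =
  [-3, -8, -7]
  [2, -3, -2]
  [6, 1, 2]

Apply the min-plus product entry-by-entry:
  C[0][0] = min over k of (A[0][0] + B[0][0] = -3 + 1 = -2, A[0][1] + B[1][0] = -5 + 2 = -3, A[0][2] + B[2][0] = -3 + 0 = -3) = -3 (attained at k = 1)
  C[0][1] = min over k of (A[0][0] + B[0][1] = -3 + 8 = 5, A[0][1] + B[1][1] = -5 + 9 = 4, A[0][2] + B[2][1] = -3 + -5 = -8) = -8 (attained at k = 2)
  C[0][2] = min over k of (A[0][0] + B[0][2] = -3 + 0 = -3, A[0][1] + B[1][2] = -5 + 9 = 4, A[0][2] + B[2][2] = -3 + -4 = -7) = -7 (attained at k = 2)
  C[1][0] = min over k of (A[1][0] + B[0][0] = 5 + 1 = 6, A[1][1] + B[1][0] = 2 + 2 = 4, A[1][2] + B[2][0] = 2 + 0 = 2) = 2 (attained at k = 2)
  C[1][1] = min over k of (A[1][0] + B[0][1] = 5 + 8 = 13, A[1][1] + B[1][1] = 2 + 9 = 11, A[1][2] + B[2][1] = 2 + -5 = -3) = -3 (attained at k = 2)
  C[1][2] = min over k of (A[1][0] + B[0][2] = 5 + 0 = 5, A[1][1] + B[1][2] = 2 + 9 = 11, A[1][2] + B[2][2] = 2 + -4 = -2) = -2 (attained at k = 2)
  C[2][0] = min over k of (A[2][0] + B[0][0] = 6 + 1 = 7, A[2][1] + B[1][0] = 10 + 2 = 12, A[2][2] + B[2][0] = 6 + 0 = 6) = 6 (attained at k = 2)
  C[2][1] = min over k of (A[2][0] + B[0][1] = 6 + 8 = 14, A[2][1] + B[1][1] = 10 + 9 = 19, A[2][2] + B[2][1] = 6 + -5 = 1) = 1 (attained at k = 2)
  C[2][2] = min over k of (A[2][0] + B[0][2] = 6 + 0 = 6, A[2][1] + B[1][2] = 10 + 9 = 19, A[2][2] + B[2][2] = 6 + -4 = 2) = 2 (attained at k = 2)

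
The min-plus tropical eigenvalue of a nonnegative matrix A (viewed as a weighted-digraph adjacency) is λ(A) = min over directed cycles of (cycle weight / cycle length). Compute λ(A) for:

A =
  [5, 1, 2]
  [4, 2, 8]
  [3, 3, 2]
λ(A) = 2

Enumerate directed cycles and compute their means (weight / length). Sample:
  cycle 0 → 0: weight = 5, length = 1, mean = 5/1 ≈ 5.000
  cycle 1 → 1: weight = 2, length = 1, mean = 2/1 ≈ 2.000
  cycle 2 → 2: weight = 2, length = 1, mean = 2/1 ≈ 2.000
  cycle 0 → 1 → 0: weight = 5, length = 2, mean = 5/2 ≈ 2.500
  cycle 0 → 2 → 0: weight = 5, length = 2, mean = 5/2 ≈ 2.500
  cycle 1 → 0 → 1: weight = 5, length = 2, mean = 5/2 ≈ 2.500
Minimum mean = 2.000, attained e.g. along the cycle 1 → 1 with weight 2 and length 1. So λ(A) = 2/1 = 2.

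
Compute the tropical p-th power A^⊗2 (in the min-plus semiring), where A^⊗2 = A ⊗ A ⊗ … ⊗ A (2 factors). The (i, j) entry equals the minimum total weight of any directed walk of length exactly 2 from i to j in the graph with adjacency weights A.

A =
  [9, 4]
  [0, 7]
A^⊗2 =
  [4, 11]
  [7, 4]

Each entry (A^⊗2)_ij equals the minimum over all length-2 walks i = v_0 → v_1 → … → v_2 = j of Σ_t A[v_t][v_{t+1}]. For example, for (i, j) = (0, 1) we minimise over 2 possible intermediate vertex sequences; the minimum is 11, attained along the walk 0 → 1 → 1.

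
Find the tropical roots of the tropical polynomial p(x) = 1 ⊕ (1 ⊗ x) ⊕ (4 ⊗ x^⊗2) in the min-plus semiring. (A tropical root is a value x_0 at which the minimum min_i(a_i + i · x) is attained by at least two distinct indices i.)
Roots: {-3, 0}

Each tropical root is a break point of the lower envelope of the lines y = a_i + i · x (there are 3 lines, with slopes 0, 1, ..., 2). Only the lines that attain the minimum somewhere contribute to roots; other lines are dominated. Here the surviving (envelope) indices are i = 2, i = 1, i = 0.
Intersections between consecutive envelope lines give the roots: for adjacent envelope indices i < j the intersection is x = (a_i − a_j) / (j − i). Reading off the sorted break points: {-3, 0}.
Verification: at each break x_0, at least two indices attain the minimum of min_i(a_i + i · x_0).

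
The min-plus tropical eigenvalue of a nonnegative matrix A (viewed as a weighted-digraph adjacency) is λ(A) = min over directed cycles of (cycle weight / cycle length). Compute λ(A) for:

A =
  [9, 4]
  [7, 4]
λ(A) = 4

Enumerate directed cycles and compute their means (weight / length). Sample:
  cycle 0 → 0: weight = 9, length = 1, mean = 9/1 ≈ 9.000
  cycle 1 → 1: weight = 4, length = 1, mean = 4/1 ≈ 4.000
  cycle 0 → 1 → 0: weight = 11, length = 2, mean = 11/2 ≈ 5.500
  cycle 1 → 0 → 1: weight = 11, length = 2, mean = 11/2 ≈ 5.500
Minimum mean = 4.000, attained e.g. along the cycle 1 → 1 with weight 4 and length 1. So λ(A) = 4/1 = 4.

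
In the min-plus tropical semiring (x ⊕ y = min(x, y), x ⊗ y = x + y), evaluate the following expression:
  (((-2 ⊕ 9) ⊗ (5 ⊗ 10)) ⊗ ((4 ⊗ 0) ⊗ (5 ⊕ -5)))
(((-2 ⊕ 9) ⊗ (5 ⊗ 10)) ⊗ ((4 ⊗ 0) ⊗ (5 ⊕ -5))) = 12

Expand innermost to outermost. Recall ⊕ takes the minimum of its arguments and ⊗ takes their sum. Working out the expression (((-2 ⊕ 9) ⊗ (5 ⊗ 10)) ⊗ ((4 ⊗ 0) ⊗ (5 ⊕ -5))) gives 12.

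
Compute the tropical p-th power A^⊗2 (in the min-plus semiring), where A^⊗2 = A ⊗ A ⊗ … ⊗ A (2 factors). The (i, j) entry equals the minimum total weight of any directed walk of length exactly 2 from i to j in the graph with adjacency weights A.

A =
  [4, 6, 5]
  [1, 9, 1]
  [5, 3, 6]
A^⊗2 =
  [7, 8, 7]
  [5, 4, 6]
  [4, 9, 4]

Each entry (A^⊗2)_ij equals the minimum over all length-2 walks i = v_0 → v_1 → … → v_2 = j of Σ_t A[v_t][v_{t+1}]. For example, for (i, j) = (0, 2) we minimise over 3 possible intermediate vertex sequences; the minimum is 7, attained along the walk 0 → 1 → 2.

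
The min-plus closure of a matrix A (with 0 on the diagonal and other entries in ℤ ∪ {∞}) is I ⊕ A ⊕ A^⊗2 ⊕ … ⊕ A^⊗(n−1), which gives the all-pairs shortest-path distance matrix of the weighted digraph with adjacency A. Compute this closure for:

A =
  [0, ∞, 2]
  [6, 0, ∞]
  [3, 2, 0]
Closure =
  [0, 4, 2]
  [6, 0, 8]
  [3, 2, 0]

This is the Floyd-Warshall all-pairs shortest-path computation. For each intermediate vertex k = 0, 1, …, 2, update dist[i][j] ← min(dist[i][j], dist[i][k] + dist[k][j]). The final matrix gives, for each (i, j), the minimum total weight of any directed path from i to j (possibly empty when i = j).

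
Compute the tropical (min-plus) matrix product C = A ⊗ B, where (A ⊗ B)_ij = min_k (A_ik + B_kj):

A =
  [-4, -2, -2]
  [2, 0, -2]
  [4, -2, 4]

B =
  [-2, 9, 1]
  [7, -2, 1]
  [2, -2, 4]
A ⊗ B =
  [-6, -4, -3]
  [0, -4, 1]
  [2, -4, -1]

Apply the min-plus product entry-by-entry:
  C[0][0] = min over k of (A[0][0] + B[0][0] = -4 + -2 = -6, A[0][1] + B[1][0] = -2 + 7 = 5, A[0][2] + B[2][0] = -2 + 2 = 0) = -6 (attained at k = 0)
  C[0][1] = min over k of (A[0][0] + B[0][1] = -4 + 9 = 5, A[0][1] + B[1][1] = -2 + -2 = -4, A[0][2] + B[2][1] = -2 + -2 = -4) = -4 (attained at k = 1)
  C[0][2] = min over k of (A[0][0] + B[0][2] = -4 + 1 = -3, A[0][1] + B[1][2] = -2 + 1 = -1, A[0][2] + B[2][2] = -2 + 4 = 2) = -3 (attained at k = 0)
  C[1][0] = min over k of (A[1][0] + B[0][0] = 2 + -2 = 0, A[1][1] + B[1][0] = 0 + 7 = 7, A[1][2] + B[2][0] = -2 + 2 = 0) = 0 (attained at k = 0)
  C[1][1] = min over k of (A[1][0] + B[0][1] = 2 + 9 = 11, A[1][1] + B[1][1] = 0 + -2 = -2, A[1][2] + B[2][1] = -2 + -2 = -4) = -4 (attained at k = 2)
  C[1][2] = min over k of (A[1][0] + B[0][2] = 2 + 1 = 3, A[1][1] + B[1][2] = 0 + 1 = 1, A[1][2] + B[2][2] = -2 + 4 = 2) = 1 (attained at k = 1)
  C[2][0] = min over k of (A[2][0] + B[0][0] = 4 + -2 = 2, A[2][1] + B[1][0] = -2 + 7 = 5, A[2][2] + B[2][0] = 4 + 2 = 6) = 2 (attained at k = 0)
  C[2][1] = min over k of (A[2][0] + B[0][1] = 4 + 9 = 13, A[2][1] + B[1][1] = -2 + -2 = -4, A[2][2] + B[2][1] = 4 + -2 = 2) = -4 (attained at k = 1)
  C[2][2] = min over k of (A[2][0] + B[0][2] = 4 + 1 = 5, A[2][1] + B[1][2] = -2 + 1 = -1, A[2][2] + B[2][2] = 4 + 4 = 8) = -1 (attained at k = 1)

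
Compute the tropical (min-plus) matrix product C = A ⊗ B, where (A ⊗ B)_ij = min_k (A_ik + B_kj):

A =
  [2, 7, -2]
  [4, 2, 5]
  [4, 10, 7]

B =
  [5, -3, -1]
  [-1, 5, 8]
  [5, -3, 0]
A ⊗ B =
  [3, -5, -2]
  [1, 1, 3]
  [9, 1, 3]

Apply the min-plus product entry-by-entry:
  C[0][0] = min over k of (A[0][0] + B[0][0] = 2 + 5 = 7, A[0][1] + B[1][0] = 7 + -1 = 6, A[0][2] + B[2][0] = -2 + 5 = 3) = 3 (attained at k = 2)
  C[0][1] = min over k of (A[0][0] + B[0][1] = 2 + -3 = -1, A[0][1] + B[1][1] = 7 + 5 = 12, A[0][2] + B[2][1] = -2 + -3 = -5) = -5 (attained at k = 2)
  C[0][2] = min over k of (A[0][0] + B[0][2] = 2 + -1 = 1, A[0][1] + B[1][2] = 7 + 8 = 15, A[0][2] + B[2][2] = -2 + 0 = -2) = -2 (attained at k = 2)
  C[1][0] = min over k of (A[1][0] + B[0][0] = 4 + 5 = 9, A[1][1] + B[1][0] = 2 + -1 = 1, A[1][2] + B[2][0] = 5 + 5 = 10) = 1 (attained at k = 1)
  C[1][1] = min over k of (A[1][0] + B[0][1] = 4 + -3 = 1, A[1][1] + B[1][1] = 2 + 5 = 7, A[1][2] + B[2][1] = 5 + -3 = 2) = 1 (attained at k = 0)
  C[1][2] = min over k of (A[1][0] + B[0][2] = 4 + -1 = 3, A[1][1] + B[1][2] = 2 + 8 = 10, A[1][2] + B[2][2] = 5 + 0 = 5) = 3 (attained at k = 0)
  C[2][0] = min over k of (A[2][0] + B[0][0] = 4 + 5 = 9, A[2][1] + B[1][0] = 10 + -1 = 9, A[2][2] + B[2][0] = 7 + 5 = 12) = 9 (attained at k = 0)
  C[2][1] = min over k of (A[2][0] + B[0][1] = 4 + -3 = 1, A[2][1] + B[1][1] = 10 + 5 = 15, A[2][2] + B[2][1] = 7 + -3 = 4) = 1 (attained at k = 0)
  C[2][2] = min over k of (A[2][0] + B[0][2] = 4 + -1 = 3, A[2][1] + B[1][2] = 10 + 8 = 18, A[2][2] + B[2][2] = 7 + 0 = 7) = 3 (attained at k = 0)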